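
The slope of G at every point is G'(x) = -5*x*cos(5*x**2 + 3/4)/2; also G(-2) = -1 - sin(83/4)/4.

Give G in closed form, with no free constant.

G(x) = -sin(5*x**2 + 3/4)/4 - 1

The substitution u = 5*x**2 + 3/4 works: G'(x) is exactly (dG/du)*(du/dx) for that inner function.
A general antiderivative is -sin(5*x**2 + 3/4)/4 + C.
The condition gives C = -1 - sin(83/4)/4 - (-sin(83/4)/4) = -1.
So G(x) = -sin(5*x**2 + 3/4)/4 - 1.
Check: d/dx[-sin(5*x**2 + 3/4)/4 - 1] = -5*x*cos(5*x**2 + 3/4)/2 = G'(x).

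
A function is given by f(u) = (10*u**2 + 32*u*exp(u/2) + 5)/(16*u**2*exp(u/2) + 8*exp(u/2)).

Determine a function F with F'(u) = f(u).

An antiderivative is F(u) = (4*exp(u/2)*log(2*u**2 + 1) - 5)*exp(-u/2)/4.

Differentiate the proposed F(u) back; it has to land on f(u) exactly.
Check: d/du[(4*exp(u/2)*log(2*u**2 + 1) - 5)*exp(-u/2)/4] = (10*u**2 + 32*u*exp(u/2) + 5)/(16*u**2*exp(u/2) + 8*exp(u/2)) = f(u).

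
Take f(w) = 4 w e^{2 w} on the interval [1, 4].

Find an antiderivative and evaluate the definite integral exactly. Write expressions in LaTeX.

Antiderivative: F(w) = \left(2 w - 1\right) e^{2 w}; value = - e^{2} + 7 e^{8}

Recognize the product-rule pattern: f = u'v + uv' with u = 2 w - 1, v = e^{2 w}, so integration by parts undoes it.
F(w) = \left(2 w - 1\right) e^{2 w} is an antiderivative of f.
Check: d/dw[\left(2 w - 1\right) e^{2 w}] = 4 w e^{2 w} = f(w).
F(4) = 7 e^{8}; F(1) = e^{2}.
Integral = F(4) - F(1) = - e^{2} + 7 e^{8}.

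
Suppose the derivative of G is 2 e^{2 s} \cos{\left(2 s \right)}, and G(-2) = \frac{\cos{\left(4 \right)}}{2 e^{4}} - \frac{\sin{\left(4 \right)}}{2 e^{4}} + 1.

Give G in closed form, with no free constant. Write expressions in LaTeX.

G(s) = \frac{e^{2 s} \sin{\left(2 s \right)}}{2} + \frac{e^{2 s} \cos{\left(2 s \right)}}{2} + 1

Recover the given G'(s) by differentiating a candidate G(s); any mismatch rules it out.
A general antiderivative is \frac{e^{2 s} \sin{\left(2 s \right)}}{2} + \frac{e^{2 s} \cos{\left(2 s \right)}}{2} + C.
The condition gives C = \frac{\cos{\left(4 \right)}}{2 e^{4}} - \frac{\sin{\left(4 \right)}}{2 e^{4}} + 1 - (\frac{\cos{\left(4 \right)}}{2 e^{4}} - \frac{\sin{\left(4 \right)}}{2 e^{4}}) = 1.
So G(s) = \frac{e^{2 s} \sin{\left(2 s \right)}}{2} + \frac{e^{2 s} \cos{\left(2 s \right)}}{2} + 1.
Check: d/ds[\frac{e^{2 s} \sin{\left(2 s \right)}}{2} + \frac{e^{2 s} \cos{\left(2 s \right)}}{2} + 1] = 2 e^{2 s} \cos{\left(2 s \right)} = G'(s).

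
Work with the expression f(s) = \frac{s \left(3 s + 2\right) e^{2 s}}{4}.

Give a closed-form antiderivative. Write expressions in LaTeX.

An antiderivative is F(s) = \frac{\left(6 s^{2} - 2 s + 1\right) e^{2 s}}{16}.

f has the shape u'v + uv' for u = \frac{3 s^{2}}{8} - \frac{s}{8} + \frac{1}{16} and v = e^{2 s} — it is the derivative of the product u*v.
Check: d/ds[\frac{\left(6 s^{2} - 2 s + 1\right) e^{2 s}}{16}] = \frac{3 s^{2} e^{2 s}}{4} + \frac{s e^{2 s}}{2}, which equals f(s).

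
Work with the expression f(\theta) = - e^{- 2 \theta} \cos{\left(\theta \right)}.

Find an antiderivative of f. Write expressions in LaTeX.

Since d/d\theta undoes antidifferentiation here, F'(\theta) = f(\theta) is required of F(\theta).
Check: d/d\theta[- \frac{e^{- 2 \theta} \sin{\left(\theta \right)}}{5} + \frac{2 e^{- 2 \theta} \cos{\left(\theta \right)}}{5}] = - e^{- 2 \theta} \cos{\left(\theta \right)} = f(\theta).

An antiderivative is F(\theta) = - \frac{e^{- 2 \theta} \sin{\left(\theta \right)}}{5} + \frac{2 e^{- 2 \theta} \cos{\left(\theta \right)}}{5}.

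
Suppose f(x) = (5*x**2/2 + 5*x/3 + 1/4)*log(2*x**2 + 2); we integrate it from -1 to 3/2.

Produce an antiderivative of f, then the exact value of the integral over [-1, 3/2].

Antiderivative: F(x) = (30*x**3*log(2*x**2 + 2) - 20*x**3 + 30*x**2*log(2*x**2 + 2) - 30*x**2 + 9*x*log(2*x**2 + 2) + 42*x + 30*log(x**2 + 1) - 42*atan(x))/36; value = -7*atan(3/2)/6 - 7*pi/24 - 5*log(2)/6 - 5/9 + log(4)/4 + 5*log(13/4)/6 + 81*log(13/2)/16

Since d/dx undoes antidifferentiation here, F'(x) = f(x) is required of F(x).
F(x) = (30*x**3*log(2*x**2 + 2) - 20*x**3 + 30*x**2*log(2*x**2 + 2) - 30*x**2 + 9*x*log(2*x**2 + 2) + 42*x + 30*log(x**2 + 1) - 42*atan(x))/36 is an antiderivative of f.
Check: d/dx[(30*x**3*log(2*x**2 + 2) - 20*x**3 + 30*x**2*log(2*x**2 + 2) - 30*x**2 + 9*x*log(2*x**2 + 2) + 42*x + 30*log(x**2 + 1) - 42*atan(x))/36] = 5*x**2*log(x**2 + 1)/2 + 5*x**2*log(2)/2 + 5*x*log(x**2 + 1)/3 + 5*x*log(2)/3 + log(x**2 + 1)/4 + log(2)/4, which equals f(x).
F(3/2) = -2 - 7*atan(3/2)/6 + 5*log(13/4)/6 + 81*log(13/2)/16; F(-1) = -13/9 - log(4)/4 + 5*log(2)/6 + 7*pi/24.
Integral = F(3/2) - F(-1) = -7*atan(3/2)/6 - 7*pi/24 - 5*log(2)/6 - 5/9 + log(4)/4 + 5*log(13/4)/6 + 81*log(13/2)/16.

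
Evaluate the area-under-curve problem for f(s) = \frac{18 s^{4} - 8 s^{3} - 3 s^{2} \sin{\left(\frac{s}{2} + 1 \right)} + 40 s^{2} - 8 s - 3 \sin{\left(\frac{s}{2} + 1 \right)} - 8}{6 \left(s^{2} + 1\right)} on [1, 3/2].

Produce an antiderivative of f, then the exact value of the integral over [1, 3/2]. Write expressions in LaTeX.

Antiderivative: F(s) = s^{3} - \frac{2 s^{2}}{3} + \frac{11 s}{3} + \cos{\left(\frac{s}{2} + 1 \right)} - 5 \operatorname{atan}{\left(s \right)}; value = - 5 \operatorname{atan}{\left(\frac{3}{2} \right)} + \cos{\left(\frac{7}{4} \right)} - \cos{\left(\frac{3}{2} \right)} + \frac{27}{8} + \frac{5 \pi}{4}

Whatever form F(s) takes, F'(s) = f(s) is non-negotiable.
F(s) = s^{3} - \frac{2 s^{2}}{3} + \frac{11 s}{3} + \cos{\left(\frac{s}{2} + 1 \right)} - 5 \operatorname{atan}{\left(s \right)} is an antiderivative of f.
Check: d/ds[s^{3} - \frac{2 s^{2}}{3} + \frac{11 s}{3} + \cos{\left(\frac{s}{2} + 1 \right)} - 5 \operatorname{atan}{\left(s \right)}] = \frac{18 s^{4} - 8 s^{3} - 3 s^{2} \sin{\left(\frac{s}{2} + 1 \right)} + 40 s^{2} - 8 s - 3 \sin{\left(\frac{s}{2} + 1 \right)} - 8}{6 s^{2} + 6}, which equals f(s).
F(3/2) = - 5 \operatorname{atan}{\left(\frac{3}{2} \right)} + \cos{\left(\frac{7}{4} \right)} + \frac{59}{8}; F(1) = - \frac{5 \pi}{4} + \cos{\left(\frac{3}{2} \right)} + 4.
Integral = F(3/2) - F(1) = - 5 \operatorname{atan}{\left(\frac{3}{2} \right)} + \cos{\left(\frac{7}{4} \right)} - \cos{\left(\frac{3}{2} \right)} + \frac{27}{8} + \frac{5 \pi}{4}.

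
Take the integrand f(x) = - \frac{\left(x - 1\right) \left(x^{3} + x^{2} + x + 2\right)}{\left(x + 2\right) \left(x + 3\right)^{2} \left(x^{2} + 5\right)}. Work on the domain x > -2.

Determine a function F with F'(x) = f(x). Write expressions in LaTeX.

An antiderivative is F(x) = \frac{- 3920 \left(x + 3\right) \log{\left(x + 2 \right)} + 330 \left(x + 3\right) \log{\left(x + 3 \right)} + 325 \left(x + 3\right) \log{\left(x^{2} + 5 \right)} + 142 \sqrt{5} \left(x + 3\right) \operatorname{atan}{\left(\frac{\sqrt{5} x}{5} \right)} - 15960}{2940 \left(x + 3\right)}.

The denominator factors as \left(x + 2\right) \left(x + 3\right)^{2} \left(x^{2} + 5\right); partial fractions split f into directly integrable pieces: \frac{65 x + 71}{294 \left(x^{2} + 5\right)} + \frac{11}{98 \left(x + 3\right)} + \frac{38}{7 \left(x + 3\right)^{2}} - \frac{4}{3 \left(x + 2\right)}.
Check: d/dx[\frac{- 3920 \left(x + 3\right) \log{\left(x + 2 \right)} + 330 \left(x + 3\right) \log{\left(x + 3 \right)} + 325 \left(x + 3\right) \log{\left(x^{2} + 5 \right)} + 142 \sqrt{5} \left(x + 3\right) \operatorname{atan}{\left(\frac{\sqrt{5} x}{5} \right)} - 15960}{2940 \left(x + 3\right)}] = \frac{- x^{4} - x + 2}{x^{5} + 8 x^{4} + 26 x^{3} + 58 x^{2} + 105 x + 90}, which equals f(x).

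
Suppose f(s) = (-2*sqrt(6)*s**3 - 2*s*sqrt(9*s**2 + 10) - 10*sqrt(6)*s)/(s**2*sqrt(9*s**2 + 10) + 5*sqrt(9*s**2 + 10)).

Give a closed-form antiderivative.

For F(s) to be correct the identity F'(s) - f(s) = 0 must hold.
Check: d/ds[-4*sqrt(3*s**2/2 + 5/3)/3 - log(s**2/2 + 5/2)] = (-2*sqrt(6)*s**3 - 2*s*sqrt(9*s**2 + 10) - 10*sqrt(6)*s)/(s**2*sqrt(9*s**2 + 10) + 5*sqrt(9*s**2 + 10)) = f(s).

An antiderivative is F(s) = -4*sqrt(3*s**2/2 + 5/3)/3 - log(s**2/2 + 5/2).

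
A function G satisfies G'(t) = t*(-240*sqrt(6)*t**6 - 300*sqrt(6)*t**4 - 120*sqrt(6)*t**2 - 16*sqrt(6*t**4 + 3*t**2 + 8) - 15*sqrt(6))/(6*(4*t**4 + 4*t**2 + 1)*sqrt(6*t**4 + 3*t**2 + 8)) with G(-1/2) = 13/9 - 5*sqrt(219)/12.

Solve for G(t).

G(t) = (-30*t**2*sqrt(6*t**4 + 3*t**2 + 8) + 6*sqrt(6)*t**2 - 15*sqrt(6*t**4 + 3*t**2 + 8) + 5*sqrt(6))/(6*sqrt(6)*t**2 + 3*sqrt(6))

For G(t) to be correct, d/dt[G] must agree with the stated G'(t) identically.
A general antiderivative is -5*sqrt(t**4 + t**2/2 + 4/3) + 1/(3*(t**2 + 1/2)) + C.
The condition gives C = 13/9 - 5*sqrt(219)/12 - (4/9 - 5*sqrt(219)/12) = 1.
So G(t) = (-30*t**2*sqrt(6*t**4 + 3*t**2 + 8) + 6*sqrt(6)*t**2 - 15*sqrt(6*t**4 + 3*t**2 + 8) + 5*sqrt(6))/(6*sqrt(6)*t**2 + 3*sqrt(6)).
Check: d/dt[(-30*t**2*sqrt(6*t**4 + 3*t**2 + 8) + 6*sqrt(6)*t**2 - 15*sqrt(6*t**4 + 3*t**2 + 8) + 5*sqrt(6))/(6*sqrt(6)*t**2 + 3*sqrt(6))] = (-240*sqrt(6)*t**7 - 300*sqrt(6)*t**5 - 120*sqrt(6)*t**3 - 16*t*sqrt(6*t**4 + 3*t**2 + 8) - 15*sqrt(6)*t)/(24*t**4*sqrt(6*t**4 + 3*t**2 + 8) + 24*t**2*sqrt(6*t**4 + 3*t**2 + 8) + 6*sqrt(6*t**4 + 3*t**2 + 8)), which equals G'(t).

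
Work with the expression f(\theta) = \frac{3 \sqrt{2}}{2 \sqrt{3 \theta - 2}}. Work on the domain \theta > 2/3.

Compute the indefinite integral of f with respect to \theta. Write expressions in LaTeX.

F(\theta) = \sqrt{2} \sqrt{3 \theta - 2} + C

An antiderivative F(\theta) passes only if d/d\theta[F] lands on f(\theta) exactly.
Check: d/d\theta[\sqrt{2} \sqrt{3 \theta - 2}] = \frac{3 \sqrt{2}}{2 \sqrt{3 \theta - 2}} = f(\theta).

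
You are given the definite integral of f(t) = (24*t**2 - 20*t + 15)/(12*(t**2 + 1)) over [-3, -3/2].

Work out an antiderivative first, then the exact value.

A first test for any F(t): its t-derivative must equal f(t) identically.
F(t) = 2*t - 5*log(t**2 + 1)/6 - 3*atan(t)/4 is an antiderivative of f.
Check: d/dt[2*t - 5*log(t**2 + 1)/6 - 3*atan(t)/4] = (24*t**2 - 20*t + 15)/(12*t**2 + 12), which equals f(t).
F(-3/2) = -3 - 5*log(13/4)/6 + 3*atan(3/2)/4; F(-3) = -6 - 5*log(10)/6 + 3*atan(3)/4.
Integral = F(-3/2) - F(-3) = -5*log(13/4)/6 - 3*atan(3)/4 + 3*atan(3/2)/4 + 5*log(10)/6 + 3.

Antiderivative: F(t) = 2*t - 5*log(t**2 + 1)/6 - 3*atan(t)/4; value = -5*log(13/4)/6 - 3*atan(3)/4 + 3*atan(3/2)/4 + 5*log(10)/6 + 3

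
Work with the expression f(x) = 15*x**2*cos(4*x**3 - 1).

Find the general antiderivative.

f matches the chain-rule pattern g'(h)*h' with inner function h(x) = 4*x**3 - 1; substituting u = h(x) collapses the integral.
Check: d/dx[5*sin(4*x**3 - 1)/4] = 15*x**2*cos(4*x**3 - 1) = f(x).

F(x) = 5*sin(4*x**3 - 1)/4 + C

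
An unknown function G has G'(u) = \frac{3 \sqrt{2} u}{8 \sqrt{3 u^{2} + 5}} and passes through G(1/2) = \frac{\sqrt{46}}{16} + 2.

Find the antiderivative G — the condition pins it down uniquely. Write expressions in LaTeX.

The substitution w = \frac{3 u^{2}}{2} + \frac{5}{2} works: G'(u) is exactly (dG/dw)*(dw/du) for that inner function.
A general antiderivative is \frac{\sqrt{\frac{3 u^{2}}{2} + \frac{5}{2}}}{4} + C.
The condition gives C = \frac{\sqrt{46}}{16} + 2 - (\frac{\sqrt{46}}{16}) = 2.
So G(u) = \frac{\sqrt{\frac{3 u^{2}}{2} + \frac{5}{2}}}{4} + 2.
Check: d/du[\frac{\sqrt{\frac{3 u^{2}}{2} + \frac{5}{2}}}{4} + 2] = \frac{3 \sqrt{2} u}{8 \sqrt{3 u^{2} + 5}} = G'(u).

G(u) = \frac{\sqrt{\frac{3 u^{2}}{2} + \frac{5}{2}}}{4} + 2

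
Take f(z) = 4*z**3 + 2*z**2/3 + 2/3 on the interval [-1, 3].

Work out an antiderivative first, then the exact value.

The integrand splits into summands that can be handled one at a time.
F(z) = z*(9*z**3 + 2*z**2 + 6)/9 is an antiderivative of f.
Check: d/dz[z*(9*z**3 + 2*z**2 + 6)/9] = 4*z**3 + 2*z**2/3 + 2/3 = f(z).
F(3) = 89; F(-1) = 1/9.
Integral = F(3) - F(-1) = 800/9.

Antiderivative: F(z) = z*(9*z**3 + 2*z**2 + 6)/9; value = 800/9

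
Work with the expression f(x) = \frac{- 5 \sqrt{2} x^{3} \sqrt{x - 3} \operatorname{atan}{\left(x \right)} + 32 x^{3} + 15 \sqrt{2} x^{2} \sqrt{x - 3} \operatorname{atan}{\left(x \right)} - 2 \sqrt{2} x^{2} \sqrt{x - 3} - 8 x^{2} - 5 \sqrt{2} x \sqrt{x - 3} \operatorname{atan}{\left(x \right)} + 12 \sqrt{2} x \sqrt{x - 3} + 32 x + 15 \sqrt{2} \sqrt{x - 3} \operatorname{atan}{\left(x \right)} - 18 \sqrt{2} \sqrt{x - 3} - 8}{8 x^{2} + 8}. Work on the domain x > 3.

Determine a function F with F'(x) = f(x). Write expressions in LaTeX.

For F(x) to be correct the identity F'(x) - f(x) = 0 must hold.
Check: d/dx[- \frac{\sqrt{2} x^{2} \sqrt{x - 3} \operatorname{atan}{\left(x \right)} - 8 x^{2} - 6 \sqrt{2} x \sqrt{x - 3} \operatorname{atan}{\left(x \right)} + 4 x + 9 \sqrt{2} \sqrt{x - 3} \operatorname{atan}{\left(x \right)} - 10}{4}] = \frac{- 5 \sqrt{2} x^{4} \operatorname{atan}{\left(x \right)} + 32 x^{3} \sqrt{x - 3} + 30 \sqrt{2} x^{3} \operatorname{atan}{\left(x \right)} - 2 \sqrt{2} x^{3} - 8 x^{2} \sqrt{x - 3} - 50 \sqrt{2} x^{2} \operatorname{atan}{\left(x \right)} + 18 \sqrt{2} x^{2} + 32 x \sqrt{x - 3} + 30 \sqrt{2} x \operatorname{atan}{\left(x \right)} - 54 \sqrt{2} x - 8 \sqrt{x - 3} - 45 \sqrt{2} \operatorname{atan}{\left(x \right)} + 54 \sqrt{2}}{8 x^{2} \sqrt{x - 3} + 8 \sqrt{x - 3}}, which equals f(x).

An antiderivative is F(x) = - \frac{\sqrt{2} x^{2} \sqrt{x - 3} \operatorname{atan}{\left(x \right)} - 8 x^{2} - 6 \sqrt{2} x \sqrt{x - 3} \operatorname{atan}{\left(x \right)} + 4 x + 9 \sqrt{2} \sqrt{x - 3} \operatorname{atan}{\left(x \right)} - 10}{4}.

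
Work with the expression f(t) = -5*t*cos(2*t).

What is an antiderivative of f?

An antiderivative is F(t) = 5*(-2*t*sin(2*t) - cos(2*t))/4.

Check any antiderivative F(t) by computing F'(t) and comparing it with f(t).
Check: d/dt[5*(-2*t*sin(2*t) - cos(2*t))/4] = -5*t*cos(2*t) = f(t).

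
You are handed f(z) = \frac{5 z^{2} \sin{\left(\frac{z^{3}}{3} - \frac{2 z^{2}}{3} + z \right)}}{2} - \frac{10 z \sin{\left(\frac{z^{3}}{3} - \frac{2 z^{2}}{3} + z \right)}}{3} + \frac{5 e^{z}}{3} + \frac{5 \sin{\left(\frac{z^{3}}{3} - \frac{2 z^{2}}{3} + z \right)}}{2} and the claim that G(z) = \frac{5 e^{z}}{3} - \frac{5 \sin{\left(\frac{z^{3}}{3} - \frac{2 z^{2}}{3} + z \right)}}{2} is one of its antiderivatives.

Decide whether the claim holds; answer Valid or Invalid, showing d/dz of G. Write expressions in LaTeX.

d/dz[G] = - \frac{5 z^{2} \cos{\left(\frac{z^{3}}{3} - \frac{2 z^{2}}{3} + z \right)}}{2} + \frac{10 z \cos{\left(\frac{z^{3}}{3} - \frac{2 z^{2}}{3} + z \right)}}{3} + \frac{5 e^{z}}{3} - \frac{5 \cos{\left(\frac{z^{3}}{3} - \frac{2 z^{2}}{3} + z \right)}}{2}
d/dz[G] - f(z) = - \frac{5 z^{2} \sin{\left(\frac{z^{3}}{3} - \frac{2 z^{2}}{3} + z \right)}}{2} - \frac{5 z^{2} \cos{\left(\frac{z^{3}}{3} - \frac{2 z^{2}}{3} + z \right)}}{2} + \frac{10 z \sin{\left(\frac{z^{3}}{3} - \frac{2 z^{2}}{3} + z \right)}}{3} + \frac{10 z \cos{\left(\frac{z^{3}}{3} - \frac{2 z^{2}}{3} + z \right)}}{3} - \frac{5 \sin{\left(\frac{z^{3}}{3} - \frac{2 z^{2}}{3} + z \right)}}{2} - \frac{5 \cos{\left(\frac{z^{3}}{3} - \frac{2 z^{2}}{3} + z \right)}}{2} != 0.

Invalid: d/dz[G] - f = - \frac{5 z^{2} \sin{\left(\frac{z^{3}}{3} - \frac{2 z^{2}}{3} + z \right)}}{2} - \frac{5 z^{2} \cos{\left(\frac{z^{3}}{3} - \frac{2 z^{2}}{3} + z \right)}}{2} + \frac{10 z \sin{\left(\frac{z^{3}}{3} - \frac{2 z^{2}}{3} + z \right)}}{3} + \frac{10 z \cos{\left(\frac{z^{3}}{3} - \frac{2 z^{2}}{3} + z \right)}}{3} - \frac{5 \sin{\left(\frac{z^{3}}{3} - \frac{2 z^{2}}{3} + z \right)}}{2} - \frac{5 \cos{\left(\frac{z^{3}}{3} - \frac{2 z^{2}}{3} + z \right)}}{2}, which is not 0.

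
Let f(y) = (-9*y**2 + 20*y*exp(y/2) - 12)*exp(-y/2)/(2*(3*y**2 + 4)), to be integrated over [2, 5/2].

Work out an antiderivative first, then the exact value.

Recover f(y) by differentiating a candidate F(y); any mismatch rules it out.
F(y) = (5*exp(y/2)*log(y**2 + 4/3) + 9)*exp(-y/2)/3 is an antiderivative of f.
Check: d/dy[(5*exp(y/2)*log(y**2 + 4/3) + 9)*exp(-y/2)/3] = (-9*y**2 + 20*y*exp(y/2) - 12)/(6*y**2*exp(y/2) + 8*exp(y/2)), which equals f(y).
F(5/2) = 3*exp(-5/4) + 5*log(91/12)/3; F(2) = 3*exp(-1) + 5*log(16/3)/3.
Integral = F(5/2) - F(2) = -5*log(16/3)/3 - 3*exp(-1) + 3*exp(-5/4) + 5*log(91/12)/3.

Antiderivative: F(y) = (5*exp(y/2)*log(y**2 + 4/3) + 9)*exp(-y/2)/3; value = -5*log(16/3)/3 - 3*exp(-1) + 3*exp(-5/4) + 5*log(91/12)/3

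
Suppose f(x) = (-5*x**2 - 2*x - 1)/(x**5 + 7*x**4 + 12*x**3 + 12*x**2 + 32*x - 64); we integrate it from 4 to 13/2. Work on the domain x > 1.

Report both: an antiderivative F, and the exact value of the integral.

Antiderivative: F(x) = -(64*x*log(x - 1) - 58*x*log(x + 4) - 3*x*log(x**2 + 4) + 217*x*atan(x/2) + 256*log(x - 1) - 232*log(x + 4) - 12*log(x**2 + 4) + 868*atan(x/2) + 730)/(1000*(x + 4)); value = -217*atan(13/4)/1000 - 29*log(8)/500 - 8*log(11/2)/125 - 3*log(20)/1000 + 3*log(185/4)/1000 + 73/3360 + 8*log(3)/125 + 29*log(21/2)/500 + 217*atan(2)/1000

Factor the denominator ((x - 1)*(x + 4)**2*(x**2 + 4)) and decompose: f = (3*x - 217)/(500*(x**2 + 4)) + 29/(500*(x + 4)) + 73/(100*(x + 4)**2) - 8/(125*(x - 1)); each piece integrates to a log, atan, or power term.
F(x) = -(64*x*log(x - 1) - 58*x*log(x + 4) - 3*x*log(x**2 + 4) + 217*x*atan(x/2) + 256*log(x - 1) - 232*log(x + 4) - 12*log(x**2 + 4) + 868*atan(x/2) + 730)/(1000*(x + 4)) is an antiderivative of f.
Check: d/dx[-(64*x*log(x - 1) - 58*x*log(x + 4) - 3*x*log(x**2 + 4) + 217*x*atan(x/2) + 256*log(x - 1) - 232*log(x + 4) - 12*log(x**2 + 4) + 868*atan(x/2) + 730)/(1000*(x + 4))] = (-5*x**2 - 2*x - 1)/(x**5 + 7*x**4 + 12*x**3 + 12*x**2 + 32*x - 64) = f(x).
F(13/2) = -217*atan(13/4)/1000 - 8*log(11/2)/125 - 73/1050 + 3*log(185/4)/1000 + 29*log(21/2)/500; F(4) = -217*atan(2)/1000 - 73/800 - 8*log(3)/125 + 3*log(20)/1000 + 29*log(8)/500.
Integral = F(13/2) - F(4) = -217*atan(13/4)/1000 - 29*log(8)/500 - 8*log(11/2)/125 - 3*log(20)/1000 + 3*log(185/4)/1000 + 73/3360 + 8*log(3)/125 + 29*log(21/2)/500 + 217*atan(2)/1000.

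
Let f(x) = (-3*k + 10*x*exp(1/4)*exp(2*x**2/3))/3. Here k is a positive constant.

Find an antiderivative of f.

An antiderivative is F(x) = -(2*k*x - 5*exp(1/4)*exp(2*x**2/3))/2.

Differentiate the proposed F(x) back; it has to land on f(x) exactly.
Check: d/dx[-(2*k*x - 5*exp(1/4)*exp(2*x**2/3))/2] = -k + 10*x*exp(1/4)*exp(2*x**2/3)/3, which equals f(x).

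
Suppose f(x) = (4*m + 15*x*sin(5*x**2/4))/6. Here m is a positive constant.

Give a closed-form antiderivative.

Since d/dx undoes antidifferentiation here, F'(x) = f(x) is required of F(x).
Check: d/dx[2*m*x/3 - cos(5*x**2/4)] = 2*m/3 + 5*x*sin(5*x**2/4)/2, which equals f(x).

An antiderivative is F(x) = 2*m*x/3 - cos(5*x**2/4).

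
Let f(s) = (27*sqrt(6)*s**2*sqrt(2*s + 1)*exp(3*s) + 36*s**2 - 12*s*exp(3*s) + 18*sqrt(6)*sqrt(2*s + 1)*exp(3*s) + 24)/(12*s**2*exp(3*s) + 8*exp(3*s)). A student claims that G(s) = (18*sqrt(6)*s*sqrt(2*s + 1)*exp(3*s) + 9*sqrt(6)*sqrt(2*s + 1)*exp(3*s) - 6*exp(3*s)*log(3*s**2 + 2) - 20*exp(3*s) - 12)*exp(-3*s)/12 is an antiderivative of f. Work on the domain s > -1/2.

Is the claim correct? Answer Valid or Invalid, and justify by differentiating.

d/ds[G] = (54*sqrt(6)*s**3*exp(3*s) + 36*s**2*sqrt(2*s + 1) + 27*sqrt(6)*s**2*exp(3*s) - 12*s*sqrt(2*s + 1)*exp(3*s) + 36*sqrt(6)*s*exp(3*s) + 24*sqrt(2*s + 1) + 18*sqrt(6)*exp(3*s))/(12*s**2*sqrt(2*s + 1)*exp(3*s) + 8*sqrt(2*s + 1)*exp(3*s))
This equals f(s) exactly, so the claim holds.

Valid: G'(s) = f(s).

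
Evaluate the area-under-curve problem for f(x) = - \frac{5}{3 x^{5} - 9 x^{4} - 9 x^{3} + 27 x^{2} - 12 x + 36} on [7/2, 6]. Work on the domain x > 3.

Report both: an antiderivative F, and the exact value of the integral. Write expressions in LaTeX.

Antiderivative: F(x) = - \frac{\log{\left(x - 3 \right)}}{30} + \frac{\log{\left(x - 2 \right)}}{12} - \frac{\log{\left(x + 2 \right)}}{60} - \frac{\log{\left(x^{2} + 1 \right)}}{60} - \frac{\operatorname{atan}{\left(x \right)}}{10}; value = - \frac{\operatorname{atan}{\left(6 \right)}}{10} - \frac{\log{\left(37 \right)}}{60} - \frac{\log{\left(3 \right)}}{30} - \frac{\log{\left(8 \right)}}{60} - \frac{\log{\left(\frac{3}{2} \right)}}{12} - \frac{\log{\left(2 \right)}}{30} + \frac{\log{\left(\frac{11}{2} \right)}}{60} + \frac{\log{\left(\frac{53}{4} \right)}}{60} + \frac{\log{\left(4 \right)}}{12} + \frac{\operatorname{atan}{\left(\frac{7}{2} \right)}}{10}

The denominator factors as 3 \left(x - 3\right) \left(x - 2\right) \left(x + 2\right) \left(x^{2} + 1\right); partial fractions split f into directly integrable pieces: - \frac{x + 3}{30 \left(x^{2} + 1\right)} - \frac{1}{60 \left(x + 2\right)} + \frac{1}{12 \left(x - 2\right)} - \frac{1}{30 \left(x - 3\right)}.
F(x) = - \frac{\log{\left(x - 3 \right)}}{30} + \frac{\log{\left(x - 2 \right)}}{12} - \frac{\log{\left(x + 2 \right)}}{60} - \frac{\log{\left(x^{2} + 1 \right)}}{60} - \frac{\operatorname{atan}{\left(x \right)}}{10} is an antiderivative of f.
Check: d/dx[- \frac{\log{\left(x - 3 \right)}}{30} + \frac{\log{\left(x - 2 \right)}}{12} - \frac{\log{\left(x + 2 \right)}}{60} - \frac{\log{\left(x^{2} + 1 \right)}}{60} - \frac{\operatorname{atan}{\left(x \right)}}{10}] = - \frac{5}{3 x^{5} - 9 x^{4} - 9 x^{3} + 27 x^{2} - 12 x + 36} = f(x).
F(6) = - \frac{\operatorname{atan}{\left(6 \right)}}{10} - \frac{\log{\left(37 \right)}}{60} - \frac{\log{\left(3 \right)}}{30} - \frac{\log{\left(8 \right)}}{60} + \frac{\log{\left(4 \right)}}{12}; F(7/2) = - \frac{\operatorname{atan}{\left(\frac{7}{2} \right)}}{10} - \frac{\log{\left(\frac{53}{4} \right)}}{60} - \frac{\log{\left(\frac{11}{2} \right)}}{60} + \frac{\log{\left(2 \right)}}{30} + \frac{\log{\left(\frac{3}{2} \right)}}{12}.
Integral = F(6) - F(7/2) = - \frac{\operatorname{atan}{\left(6 \right)}}{10} - \frac{\log{\left(37 \right)}}{60} - \frac{\log{\left(3 \right)}}{30} - \frac{\log{\left(8 \right)}}{60} - \frac{\log{\left(\frac{3}{2} \right)}}{12} - \frac{\log{\left(2 \right)}}{30} + \frac{\log{\left(\frac{11}{2} \right)}}{60} + \frac{\log{\left(\frac{53}{4} \right)}}{60} + \frac{\log{\left(4 \right)}}{12} + \frac{\operatorname{atan}{\left(\frac{7}{2} \right)}}{10}.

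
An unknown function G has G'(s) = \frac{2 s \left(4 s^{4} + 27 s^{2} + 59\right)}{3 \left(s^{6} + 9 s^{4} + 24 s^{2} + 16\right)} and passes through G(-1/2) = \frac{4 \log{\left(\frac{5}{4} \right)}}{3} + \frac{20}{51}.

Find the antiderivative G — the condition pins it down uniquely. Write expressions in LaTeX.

G(s) = \frac{4 \log{\left(s^{2} + 1 \right)}}{3} + \frac{5}{3 \left(s^{2} + 4\right)}

Whatever form G(s) takes, its d/ds must return the stated G'(s).
A general antiderivative is \frac{4 \log{\left(s^{2} + 1 \right)}}{3} + \frac{5}{3 \left(s^{2} + 4\right)} + C.
The condition gives C = \frac{4 \log{\left(\frac{5}{4} \right)}}{3} + \frac{20}{51} - (\frac{4 \log{\left(\frac{5}{4} \right)}}{3} + \frac{20}{51}) = 0.
So G(s) = \frac{4 \log{\left(s^{2} + 1 \right)}}{3} + \frac{5}{3 \left(s^{2} + 4\right)}.
Check: d/ds[\frac{4 \log{\left(s^{2} + 1 \right)}}{3} + \frac{5}{3 \left(s^{2} + 4\right)}] = \frac{8 s^{5} + 54 s^{3} + 118 s}{3 s^{6} + 27 s^{4} + 72 s^{2} + 48}, which equals G'(s).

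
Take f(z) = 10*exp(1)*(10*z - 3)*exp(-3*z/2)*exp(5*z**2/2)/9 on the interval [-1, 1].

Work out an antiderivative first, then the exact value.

f has the shape u'v + uv' for u = 20*exp(-3*z/2)/9 and v = exp(5*z**2/2 + 1) — it is the derivative of the product u*v.
F(z) = 20*exp(-3*z/2)*exp(5*z**2/2 + 1)/9 is an antiderivative of f.
Check: d/dz[20*exp(-3*z/2)*exp(5*z**2/2 + 1)/9] = (100*exp(1)*z*exp(5*z**2/2) - 30*exp(1)*exp(5*z**2/2))*exp(-3*z/2)/9, which equals f(z).
F(1) = 20*exp(2)/9; F(-1) = 20*exp(5)/9.
Integral = F(1) - F(-1) = -20*exp(5)/9 + 20*exp(2)/9.

Antiderivative: F(z) = 20*exp(-3*z/2)*exp(5*z**2/2 + 1)/9; value = -20*exp(5)/9 + 20*exp(2)/9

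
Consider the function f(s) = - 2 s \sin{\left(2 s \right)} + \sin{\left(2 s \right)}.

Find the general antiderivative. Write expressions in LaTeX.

The integrand splits into summands that can be handled one at a time.
Check: d/ds[s \cos{\left(2 s \right)} - \frac{\sin{\left(2 s \right)}}{2} - \frac{\cos{\left(2 s \right)}}{2}] = - 2 s \sin{\left(2 s \right)} + \sin{\left(2 s \right)} = f(s).

F(s) = s \cos{\left(2 s \right)} - \frac{\sin{\left(2 s \right)}}{2} - \frac{\cos{\left(2 s \right)}}{2} + C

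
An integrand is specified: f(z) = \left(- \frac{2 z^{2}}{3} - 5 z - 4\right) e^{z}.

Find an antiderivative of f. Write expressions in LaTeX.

f has the shape u'v + uv' for u = - \frac{2 z^{2}}{3} - \frac{11 z}{3} - \frac{1}{3} and v = e^{z} — it is the derivative of the product u*v.
Check: d/dz[- \frac{2 z^{2} e^{z}}{3} - \frac{11 z e^{z}}{3} - \frac{e^{z}}{3}] = - \frac{2 z^{2} e^{z}}{3} - 5 z e^{z} - 4 e^{z}, which equals f(z).

An antiderivative is F(z) = - \frac{2 z^{2} e^{z}}{3} - \frac{11 z e^{z}}{3} - \frac{e^{z}}{3}.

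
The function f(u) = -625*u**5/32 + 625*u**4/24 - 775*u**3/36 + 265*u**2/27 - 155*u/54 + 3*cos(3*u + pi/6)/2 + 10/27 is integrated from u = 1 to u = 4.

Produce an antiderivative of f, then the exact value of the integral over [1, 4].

Antiderivative: F(u) = -625*u**6/192 + 125*u**5/24 - 775*u**4/144 + 265*u**3/81 - 155*u**2/108 + 10*u/27 + sin(3*u + pi/6)/2; value = -5292665/576 + sin(pi/6 + 12)/2 - sin(pi/6 + 3)/2

Integrate term by term and add the pieces.
F(u) = -625*u**6/192 + 125*u**5/24 - 775*u**4/144 + 265*u**3/81 - 155*u**2/108 + 10*u/27 + sin(3*u + pi/6)/2 is an antiderivative of f.
Check: d/du[-625*u**6/192 + 125*u**5/24 - 775*u**4/144 + 265*u**3/81 - 155*u**2/108 + 10*u/27 + sin(3*u + pi/6)/2] = -625*u**5/32 + 625*u**4/24 - 775*u**3/36 + 265*u**2/27 - 155*u/54 + 3*cos(3*u + pi/6)/2 + 10/27 = f(u).
F(4) = -744380/81 + sin(pi/6 + 12)/2; F(1) = -6335/5184 + sin(pi/6 + 3)/2.
Integral = F(4) - F(1) = -5292665/576 + sin(pi/6 + 12)/2 - sin(pi/6 + 3)/2.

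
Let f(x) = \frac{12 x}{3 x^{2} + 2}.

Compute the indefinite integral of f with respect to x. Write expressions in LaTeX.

f matches the chain-rule pattern g'(h)*h' with inner function h(x) = \frac{3 x^{2}}{2} + 1; substituting u = h(x) collapses the integral.
Check: d/dx[2 \log{\left(\frac{3 x^{2}}{2} + 1 \right)}] = \frac{12 x}{3 x^{2} + 2} = f(x).

F(x) = 2 \log{\left(\frac{3 x^{2}}{2} + 1 \right)} + C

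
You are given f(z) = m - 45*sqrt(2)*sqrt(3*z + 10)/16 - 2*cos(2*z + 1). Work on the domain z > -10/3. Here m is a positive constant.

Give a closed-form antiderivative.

An antiderivative is F(z) = m*z - 15*z*sqrt(3*z/2 + 5)/4 - 25*sqrt(3*z/2 + 5)/2 - sin(2*z + 1).

Integrate term by term and add the pieces.
Check: d/dz[m*z - 15*z*sqrt(3*z/2 + 5)/4 - 25*sqrt(3*z/2 + 5)/2 - sin(2*z + 1)] = sqrt(2)*(8*sqrt(2)*m*sqrt(3*z + 10) - 135*z - 16*sqrt(2)*sqrt(3*z + 10)*cos(2*z + 1) - 450)/(16*sqrt(3*z + 10)), which equals f(z).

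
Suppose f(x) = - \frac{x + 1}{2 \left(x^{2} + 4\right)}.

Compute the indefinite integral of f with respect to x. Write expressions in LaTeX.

For F(x) to be correct the identity F'(x) - f(x) = 0 must hold.
Check: d/dx[- \frac{\log{\left(x^{2} + 4 \right)}}{4} - \frac{\operatorname{atan}{\left(\frac{x}{2} \right)}}{4}] = \frac{- x - 1}{2 x^{2} + 8}, which equals f(x).

F(x) = - \frac{\log{\left(x^{2} + 4 \right)}}{4} - \frac{\operatorname{atan}{\left(\frac{x}{2} \right)}}{4} + C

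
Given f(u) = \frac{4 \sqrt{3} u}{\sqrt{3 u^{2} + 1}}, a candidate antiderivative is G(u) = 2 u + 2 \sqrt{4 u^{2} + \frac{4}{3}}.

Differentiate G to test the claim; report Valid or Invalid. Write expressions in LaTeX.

d/du[G] = \frac{4 \sqrt{3} u + 2 \sqrt{3 u^{2} + 1}}{\sqrt{3 u^{2} + 1}}
d/du[G] - f(u) = 2 != 0.

Invalid: d/du[G] - f = 2, which is not 0.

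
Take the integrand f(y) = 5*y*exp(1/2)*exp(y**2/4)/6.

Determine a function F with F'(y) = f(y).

An antiderivative is F(y) = 5*exp(1/2)*exp(y**2/4)/3.

The substitution u = y**2/4 + 1/2 works: f is exactly (dF/du)*(du/dy) for that inner function.
Check: d/dy[5*exp(1/2)*exp(y**2/4)/3] = 5*y*exp(1/2)*exp(y**2/4)/6 = f(y).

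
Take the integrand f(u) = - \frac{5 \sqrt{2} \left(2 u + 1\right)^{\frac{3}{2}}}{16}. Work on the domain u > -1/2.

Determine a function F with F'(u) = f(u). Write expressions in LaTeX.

An antiderivative is F(u) = - \frac{\sqrt{2} \left(2 u + 1\right)^{\frac{5}{2}}}{16}.

Since d/du undoes antidifferentiation here, F'(u) = f(u) is required of F(u).
Check: d/du[- \frac{\sqrt{2} \left(2 u + 1\right)^{\frac{5}{2}}}{16}] = - \frac{5 \sqrt{2} u \sqrt{2 u + 1}}{8} - \frac{5 \sqrt{2} \sqrt{2 u + 1}}{16}, which equals f(u).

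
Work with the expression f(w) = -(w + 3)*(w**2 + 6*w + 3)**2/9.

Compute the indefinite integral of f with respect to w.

f matches the chain-rule pattern g'(h)*h' with inner function h(w) = w**2/3 + 2*w + 1; substituting u = h(w) collapses the integral.
Check: d/dw[-(w**2/3 + 2*w + 1)**3/2] = -w**5/9 - 5*w**4/3 - 26*w**3/3 - 18*w**2 - 13*w - 3, which equals f(w).

F(w) = -(w**2/3 + 2*w + 1)**3/2 + C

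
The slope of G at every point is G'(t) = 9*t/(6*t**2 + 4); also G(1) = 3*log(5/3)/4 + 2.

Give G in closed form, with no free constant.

G'(t) matches the chain-rule pattern g'(h)*h' with inner function h(t) = t**2 + 2/3; substituting u = h(t) collapses the integral.
A general antiderivative is 3*log(t**2 + 2/3)/4 + C.
The condition gives C = 3*log(5/3)/4 + 2 - (3*log(5/3)/4) = 2.
So G(t) = 3*log(t**2 + 2/3)/4 + 2.
Check: d/dt[3*log(t**2 + 2/3)/4 + 2] = 9*t/(6*t**2 + 4) = G'(t).

G(t) = 3*log(t**2 + 2/3)/4 + 2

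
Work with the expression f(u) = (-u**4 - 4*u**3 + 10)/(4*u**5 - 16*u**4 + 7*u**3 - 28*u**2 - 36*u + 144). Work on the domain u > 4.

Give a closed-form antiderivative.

The denominator factors as (u - 4)*(2*u - 3)*(2*u + 3)*(u**2 + 4); partial fractions split f into directly integrable pieces: (29*u - 44)/(250*(u**2 + 4)) + 59/(660*(2*u + 3)) + 137/(1500*(2*u - 3)) - 251/(550*(u - 4)).
Check: d/du[-251*log(u - 4)/550 + 137*log(u - 3/2)/3000 + 59*log(u + 3/2)/1320 + 29*log(u**2 + 4)/500 - 11*atan(u/2)/125] = (-u**4 - 4*u**3 + 10)/(4*u**5 - 16*u**4 + 7*u**3 - 28*u**2 - 36*u + 144) = f(u).

An antiderivative is F(u) = -251*log(u - 4)/550 + 137*log(u - 3/2)/3000 + 59*log(u + 3/2)/1320 + 29*log(u**2 + 4)/500 - 11*atan(u/2)/125.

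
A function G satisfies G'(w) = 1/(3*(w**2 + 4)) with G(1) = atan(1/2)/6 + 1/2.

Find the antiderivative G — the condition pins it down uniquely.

A candidate passes only if d/dw[G] lands on the given G'(w) exactly.
A general antiderivative is atan(w/2)/6 + C.
The condition gives C = atan(1/2)/6 + 1/2 - (atan(1/2)/6) = 1/2.
So G(w) = atan(w/2)/6 + 1/2.
Check: d/dw[atan(w/2)/6 + 1/2] = 1/(3*w**2 + 12), which equals G'(w).

G(w) = atan(w/2)/6 + 1/2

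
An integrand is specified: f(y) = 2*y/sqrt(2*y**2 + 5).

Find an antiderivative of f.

The substitution u = 2*y**2 + 5 works: f is exactly (dF/du)*(du/dy) for that inner function.
Check: d/dy[sqrt(2*y**2 + 5)] = 2*y/sqrt(2*y**2 + 5) = f(y).

An antiderivative is F(y) = sqrt(2*y**2 + 5).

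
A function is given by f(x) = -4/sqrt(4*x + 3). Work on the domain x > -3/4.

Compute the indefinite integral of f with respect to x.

F(x) = -2*sqrt(4*x + 3) + C

Differentiate the proposed F(x) back; it has to land on f(x) exactly.
Check: d/dx[-2*sqrt(4*x + 3)] = -4/sqrt(4*x + 3) = f(x).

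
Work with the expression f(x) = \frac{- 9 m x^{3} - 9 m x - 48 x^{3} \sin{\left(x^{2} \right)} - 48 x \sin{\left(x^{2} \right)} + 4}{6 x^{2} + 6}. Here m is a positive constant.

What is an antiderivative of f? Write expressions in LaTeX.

An antiderivative is F(x) = - \frac{3 m x^{2}}{4} + 4 \cos{\left(x^{2} \right)} + \frac{2 \operatorname{atan}{\left(x \right)}}{3}.

Recover f(x) by differentiating a candidate F(x); any mismatch rules it out.
Check: d/dx[- \frac{3 m x^{2}}{4} + 4 \cos{\left(x^{2} \right)} + \frac{2 \operatorname{atan}{\left(x \right)}}{3}] = \frac{- 9 m x^{3} - 9 m x - 48 x^{3} \sin{\left(x^{2} \right)} - 48 x \sin{\left(x^{2} \right)} + 4}{6 x^{2} + 6} = f(x).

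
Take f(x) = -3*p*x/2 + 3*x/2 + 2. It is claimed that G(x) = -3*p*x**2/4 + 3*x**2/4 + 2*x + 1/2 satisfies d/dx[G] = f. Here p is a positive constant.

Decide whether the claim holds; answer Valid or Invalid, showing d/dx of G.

Valid. The derivative of G reproduces f.

d/dx[G] = -3*p*x/2 + 3*x/2 + 2
This equals f(x) exactly, so the claim holds.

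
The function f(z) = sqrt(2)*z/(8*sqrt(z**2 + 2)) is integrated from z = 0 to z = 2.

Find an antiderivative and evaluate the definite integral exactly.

Antiderivative: F(z) = sqrt(2)*sqrt(z**2 + 2)/8; value = -1/4 + sqrt(3)/4

The substitution u = z**2/2 + 1 works: f is exactly (dF/du)*(du/dz) for that inner function.
F(z) = sqrt(2)*sqrt(z**2 + 2)/8 is an antiderivative of f.
Check: d/dz[sqrt(2)*sqrt(z**2 + 2)/8] = sqrt(2)*z/(8*sqrt(z**2 + 2)) = f(z).
F(2) = sqrt(3)/4; F(0) = 1/4.
Integral = F(2) - F(0) = -1/4 + sqrt(3)/4.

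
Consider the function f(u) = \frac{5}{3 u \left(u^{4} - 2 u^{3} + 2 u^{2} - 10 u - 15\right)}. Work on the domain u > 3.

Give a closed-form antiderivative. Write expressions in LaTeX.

The denominator factors as 3 u \left(u - 3\right) \left(u + 1\right) \left(u^{2} + 5\right); partial fractions split f into directly integrable pieces: \frac{4 u + 5}{126 \left(u^{2} + 5\right)} + \frac{5}{72 \left(u + 1\right)} + \frac{5}{504 \left(u - 3\right)} - \frac{1}{9 u}.
Check: d/du[- \frac{\log{\left(u \right)}}{9} + \frac{5 \log{\left(u - 3 \right)}}{504} + \frac{5 \log{\left(u + 1 \right)}}{72} + \frac{\log{\left(u^{2} + 5 \right)}}{63} + \frac{\sqrt{5} \operatorname{atan}{\left(\frac{\sqrt{5} u}{5} \right)}}{126}] = \frac{5}{3 u^{5} - 6 u^{4} + 6 u^{3} - 30 u^{2} - 45 u}, which equals f(u).

An antiderivative is F(u) = - \frac{\log{\left(u \right)}}{9} + \frac{5 \log{\left(u - 3 \right)}}{504} + \frac{5 \log{\left(u + 1 \right)}}{72} + \frac{\log{\left(u^{2} + 5 \right)}}{63} + \frac{\sqrt{5} \operatorname{atan}{\left(\frac{\sqrt{5} u}{5} \right)}}{126}.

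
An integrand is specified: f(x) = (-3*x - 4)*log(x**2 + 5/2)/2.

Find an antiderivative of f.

A candidate is checked by its d/dx: the result must match f(x).
Check: d/dx[-3*x**2*log(x**2 + 5/2)/4 + 3*x**2/4 - 2*x*log(x**2 + 5/2) + 4*x - 15*log(x**2 + 5/2)/8 - 2*sqrt(10)*atan(sqrt(10)*x/5)] = -3*x*log(x**2 + 5/2)/2 - 2*log(x**2 + 5/2), which equals f(x).

An antiderivative is F(x) = -3*x**2*log(x**2 + 5/2)/4 + 3*x**2/4 - 2*x*log(x**2 + 5/2) + 4*x - 15*log(x**2 + 5/2)/8 - 2*sqrt(10)*atan(sqrt(10)*x/5).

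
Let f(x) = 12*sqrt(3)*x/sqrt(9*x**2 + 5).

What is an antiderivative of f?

The substitution u = 3*x**2 + 5/3 works: f is exactly (dF/du)*(du/dx) for that inner function.
Check: d/dx[4*sqrt(3*x**2 + 5/3)] = 12*sqrt(3)*x/sqrt(9*x**2 + 5) = f(x).

An antiderivative is F(x) = 4*sqrt(3*x**2 + 5/3).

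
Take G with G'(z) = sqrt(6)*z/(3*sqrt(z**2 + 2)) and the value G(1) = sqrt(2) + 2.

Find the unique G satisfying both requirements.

G'(z) matches the chain-rule pattern g'(h)*h' with inner function h(z) = 3*z**2/2 + 3; substituting u = h(z) collapses the integral.
A general antiderivative is 2*sqrt(3*z**2/2 + 3)/3 + C.
The condition gives C = sqrt(2) + 2 - (sqrt(2)) = 2.
So G(z) = 2*sqrt(3*z**2/2 + 3)/3 + 2.
Check: d/dz[2*sqrt(3*z**2/2 + 3)/3 + 2] = sqrt(6)*z/(3*sqrt(z**2 + 2)) = G'(z).

G(z) = 2*sqrt(3*z**2/2 + 3)/3 + 2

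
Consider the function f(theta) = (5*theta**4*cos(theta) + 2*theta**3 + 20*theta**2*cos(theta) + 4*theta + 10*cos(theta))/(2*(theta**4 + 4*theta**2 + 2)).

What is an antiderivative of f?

An antiderivative is F(theta) = log(theta**4/2 + 2*theta**2 + 1)/4 + 5*sin(theta)/2.

Check any antiderivative F(theta) by computing F'(theta) and comparing it with f(theta).
Check: d/dtheta[log(theta**4/2 + 2*theta**2 + 1)/4 + 5*sin(theta)/2] = (5*theta**4*cos(theta) + 2*theta**3 + 20*theta**2*cos(theta) + 4*theta + 10*cos(theta))/(2*theta**4 + 8*theta**2 + 4), which equals f(theta).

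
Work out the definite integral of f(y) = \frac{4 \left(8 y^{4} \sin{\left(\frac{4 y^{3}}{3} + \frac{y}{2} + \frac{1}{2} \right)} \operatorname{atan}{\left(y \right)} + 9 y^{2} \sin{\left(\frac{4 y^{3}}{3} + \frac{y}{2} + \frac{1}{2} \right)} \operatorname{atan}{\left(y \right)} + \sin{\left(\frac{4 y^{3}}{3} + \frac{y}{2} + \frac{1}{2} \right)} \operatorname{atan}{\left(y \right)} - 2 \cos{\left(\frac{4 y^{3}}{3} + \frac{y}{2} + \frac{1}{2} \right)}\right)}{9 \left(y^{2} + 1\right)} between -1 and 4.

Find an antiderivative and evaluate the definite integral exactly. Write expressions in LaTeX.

Antiderivative: F(y) = - \frac{8 \cos{\left(\frac{4 y^{3}}{3} + \frac{y}{2} + \frac{1}{2} \right)} \operatorname{atan}{\left(y \right)}}{9}; value = - \frac{8 \cos{\left(\frac{527}{6} \right)} \operatorname{atan}{\left(4 \right)}}{9} - \frac{2 \pi \cos{\left(\frac{4}{3} \right)}}{9}

Recognize the product-rule pattern: f = u'v + uv' with u = - \frac{8 \operatorname{atan}{\left(y \right)}}{9}, v = \cos{\left(\frac{4 y^{3}}{3} + \frac{y}{2} + \frac{1}{2} \right)}, so integration by parts undoes it.
F(y) = - \frac{8 \cos{\left(\frac{4 y^{3}}{3} + \frac{y}{2} + \frac{1}{2} \right)} \operatorname{atan}{\left(y \right)}}{9} is an antiderivative of f.
Check: d/dy[- \frac{8 \cos{\left(\frac{4 y^{3}}{3} + \frac{y}{2} + \frac{1}{2} \right)} \operatorname{atan}{\left(y \right)}}{9}] = \frac{32 y^{4} \sin{\left(\frac{4 y^{3}}{3} + \frac{y}{2} + \frac{1}{2} \right)} \operatorname{atan}{\left(y \right)} + 36 y^{2} \sin{\left(\frac{4 y^{3}}{3} + \frac{y}{2} + \frac{1}{2} \right)} \operatorname{atan}{\left(y \right)} + 4 \sin{\left(\frac{4 y^{3}}{3} + \frac{y}{2} + \frac{1}{2} \right)} \operatorname{atan}{\left(y \right)} - 8 \cos{\left(\frac{4 y^{3}}{3} + \frac{y}{2} + \frac{1}{2} \right)}}{9 y^{2} + 9}, which equals f(y).
F(4) = - \frac{8 \cos{\left(\frac{527}{6} \right)} \operatorname{atan}{\left(4 \right)}}{9}; F(-1) = \frac{2 \pi \cos{\left(\frac{4}{3} \right)}}{9}.
Integral = F(4) - F(-1) = - \frac{8 \cos{\left(\frac{527}{6} \right)} \operatorname{atan}{\left(4 \right)}}{9} - \frac{2 \pi \cos{\left(\frac{4}{3} \right)}}{9}.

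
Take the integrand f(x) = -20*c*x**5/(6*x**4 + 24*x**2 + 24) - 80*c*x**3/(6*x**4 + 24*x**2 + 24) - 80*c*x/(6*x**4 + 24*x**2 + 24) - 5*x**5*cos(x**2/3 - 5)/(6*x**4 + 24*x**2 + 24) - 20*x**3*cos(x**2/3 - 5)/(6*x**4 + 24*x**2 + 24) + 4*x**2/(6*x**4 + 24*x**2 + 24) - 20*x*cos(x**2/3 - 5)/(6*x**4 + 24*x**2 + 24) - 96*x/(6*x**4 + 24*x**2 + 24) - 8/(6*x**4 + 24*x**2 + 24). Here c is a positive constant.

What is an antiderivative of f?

Integrate term by term and add the pieces.
Check: d/dx[(-20*c*x**4 - 40*c*x**2 - 15*x**2*sin(x**2/3 - 5) - 8*x - 30*sin(x**2/3 - 5) + 96)/(12*x**2 + 24)] = (-20*c*x**5 - 80*c*x**3 - 80*c*x - 5*x**5*cos(x**2/3 - 5) - 20*x**3*cos(x**2/3 - 5) + 4*x**2 - 20*x*cos(x**2/3 - 5) - 96*x - 8)/(6*x**4 + 24*x**2 + 24), which equals f(x).

An antiderivative is F(x) = (-20*c*x**4 - 40*c*x**2 - 15*x**2*sin(x**2/3 - 5) - 8*x - 30*sin(x**2/3 - 5) + 96)/(12*x**2 + 24).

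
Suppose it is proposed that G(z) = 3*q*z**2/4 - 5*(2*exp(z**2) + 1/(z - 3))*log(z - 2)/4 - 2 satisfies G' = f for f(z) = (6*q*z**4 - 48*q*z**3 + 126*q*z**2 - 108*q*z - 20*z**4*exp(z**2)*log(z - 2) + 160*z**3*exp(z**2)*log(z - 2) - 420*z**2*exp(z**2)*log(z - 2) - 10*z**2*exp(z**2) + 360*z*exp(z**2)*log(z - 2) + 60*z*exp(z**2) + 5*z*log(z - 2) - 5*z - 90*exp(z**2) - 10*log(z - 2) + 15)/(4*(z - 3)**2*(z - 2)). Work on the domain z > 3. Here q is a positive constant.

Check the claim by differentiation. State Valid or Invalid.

Valid - differentiating G returns exactly f.

d/dz[G] = (6*q*z**4 - 48*q*z**3 + 126*q*z**2 - 108*q*z - 20*z**4*exp(z**2)*log(z - 2) + 160*z**3*exp(z**2)*log(z - 2) - 420*z**2*exp(z**2)*log(z - 2) - 10*z**2*exp(z**2) + 360*z*exp(z**2)*log(z - 2) + 60*z*exp(z**2) + 5*z*log(z - 2) - 5*z - 90*exp(z**2) - 10*log(z - 2) + 15)/(4*z**3 - 32*z**2 + 84*z - 72)
This equals f(z) exactly, so the claim holds.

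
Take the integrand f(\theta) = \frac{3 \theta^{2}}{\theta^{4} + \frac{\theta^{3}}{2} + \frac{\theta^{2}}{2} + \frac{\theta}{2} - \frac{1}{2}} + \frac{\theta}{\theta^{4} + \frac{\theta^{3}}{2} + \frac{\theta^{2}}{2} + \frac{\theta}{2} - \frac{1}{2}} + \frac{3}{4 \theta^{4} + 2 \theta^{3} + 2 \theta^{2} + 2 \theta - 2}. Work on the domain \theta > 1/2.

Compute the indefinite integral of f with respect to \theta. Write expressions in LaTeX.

F(\theta) = \frac{128 \log{\left(\theta - \frac{1}{2} \right)} - 110 \log{\left(\theta + 1 \right)} - 9 \log{\left(\theta^{2} + 1 \right)} + 186 \operatorname{atan}{\left(\theta \right)}}{120} + C

Factor the denominator (2 \left(\theta + 1\right) \left(2 \theta - 1\right) \left(\theta^{2} + 1\right)) and decompose: f = - \frac{3 \theta - 31}{20 \left(\theta^{2} + 1\right)} + \frac{32}{15 \left(2 \theta - 1\right)} - \frac{11}{12 \left(\theta + 1\right)}; each piece integrates to a log, atan, or power term.
Check: d/d\theta[\frac{128 \log{\left(\theta - \frac{1}{2} \right)} - 110 \log{\left(\theta + 1 \right)} - 9 \log{\left(\theta^{2} + 1 \right)} + 186 \operatorname{atan}{\left(\theta \right)}}{120}] = \frac{12 \theta^{2} + 4 \theta + 3}{4 \theta^{4} + 2 \theta^{3} + 2 \theta^{2} + 2 \theta - 2}, which equals f(\theta).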